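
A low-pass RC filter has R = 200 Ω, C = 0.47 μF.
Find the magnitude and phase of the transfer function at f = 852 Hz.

Step 1 — Angular frequency: ω = 2π·852 = 5353 rad/s.
Step 2 — Transfer function: H(jω) = 1/(1 + jωRC).
Step 3 — Denominator: 1 + jωRC = 1 + j·5353·200·4.7e-07 = 1 + j0.5032.
Step 4 — H = 0.7979 - j0.4015.
Step 5 — Magnitude: |H| = 0.8933 (-1.0 dB); phase: φ = -26.7°.

|H| = 0.8933 (-1.0 dB), φ = -26.7°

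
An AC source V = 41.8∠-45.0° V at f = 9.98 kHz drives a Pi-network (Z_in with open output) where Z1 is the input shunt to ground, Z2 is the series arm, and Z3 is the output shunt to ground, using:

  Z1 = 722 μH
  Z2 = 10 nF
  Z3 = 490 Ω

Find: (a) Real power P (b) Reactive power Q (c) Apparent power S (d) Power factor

Step 1 — Angular frequency: ω = 2π·f = 2π·9980 = 6.271e+04 rad/s.
Step 2 — Component impedances:
  Z1: Z = jωL = j·6.271e+04·0.000722 = 0 + j45.27 Ω
  Z2: Z = 1/(jωC) = -j/(ω·C) = 0 - j1595 Ω
  Z3: Z = R = 490 Ω
Step 3 — With open output, the series arm Z2 and the output shunt Z3 appear in series to ground: Z2 + Z3 = 490 - j1595 Ω.
Step 4 — Parallel with input shunt Z1: Z_in = Z1 || (Z2 + Z3) = 0.3803 + j46.48 Ω = 46.48∠89.5° Ω.
Step 5 — Source phasor: V = 41.8∠-45.0° V = 29.56 - j29.56 V.
Step 6 — Current: I = V / Z = -0.6307 - j0.6411 A = 0.8993∠-134.5° A.
Step 7 — Complex power: S = V·I* = 0.3076 + j37.59 VA.
Step 8 — Real power: P = Re(S) = 0.3076 W.
Step 9 — Reactive power: Q = Im(S) = 37.59 VAR.
Step 10 — Apparent power: |S| = 37.59 VA.
Step 11 — Power factor: PF = P/|S| = 0.008182 (lagging).

(a) P = 0.3076 W  (b) Q = 37.59 VAR  (c) S = 37.59 VA  (d) PF = 0.008182 (lagging)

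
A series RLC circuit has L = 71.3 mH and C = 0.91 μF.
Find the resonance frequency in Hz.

Step 1 — Resonance condition Im(Z)=0 gives ω₀ = 1/√(LC).
Step 2 — ω₀ = 1/√(0.0713·9.1e-07) = 3926 rad/s.
Step 3 — f₀ = ω₀/(2π) = 624.8 Hz.

f₀ = 624.8 Hz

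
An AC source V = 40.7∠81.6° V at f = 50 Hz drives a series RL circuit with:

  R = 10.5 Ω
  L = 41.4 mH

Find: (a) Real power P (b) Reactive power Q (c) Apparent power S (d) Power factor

Step 1 — Angular frequency: ω = 2π·f = 2π·50 = 314.2 rad/s.
Step 2 — Component impedances:
  R: Z = R = 10.5 Ω
  L: Z = jωL = j·314.2·0.0414 = 0 + j13.01 Ω
Step 3 — Series combination: Z_total = R + L = 10.5 + j13.01 Ω = 16.72∠51.1° Ω.
Step 4 — Source phasor: V = 40.7∠81.6° V = 5.946 + j40.26 V.
Step 5 — Current: I = V / Z = 2.098 + j1.236 A = 2.435∠30.5° A.
Step 6 — Complex power: S = V·I* = 62.25 + j77.11 VA.
Step 7 — Real power: P = Re(S) = 62.25 W.
Step 8 — Reactive power: Q = Im(S) = 77.11 VAR.
Step 9 — Apparent power: |S| = 99.1 VA.
Step 10 — Power factor: PF = P/|S| = 0.6282 (lagging).

(a) P = 62.25 W  (b) Q = 77.11 VAR  (c) S = 99.1 VA  (d) PF = 0.6282 (lagging)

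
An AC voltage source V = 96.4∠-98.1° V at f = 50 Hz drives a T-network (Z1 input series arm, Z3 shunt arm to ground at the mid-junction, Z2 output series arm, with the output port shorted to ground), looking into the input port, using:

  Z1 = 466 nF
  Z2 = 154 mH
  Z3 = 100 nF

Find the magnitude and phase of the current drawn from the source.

Step 1 — Angular frequency: ω = 2π·f = 2π·50 = 314.2 rad/s.
Step 2 — Component impedances:
  Z1: Z = 1/(jωC) = -j/(ω·C) = 0 - j6831 Ω
  Z2: Z = jωL = j·314.2·0.154 = 0 + j48.38 Ω
  Z3: Z = 1/(jωC) = -j/(ω·C) = 0 - j3.183e+04 Ω
Step 3 — With the output port shorted to ground, the output series arm Z2 runs from the junction to ground; the shunt arm Z3 also runs from the junction to ground. They appear in parallel: Z3 || Z2 = 0 + j48.45 Ω.
Step 4 — Series with input arm Z1: Z_in = Z1 + (Z3 || Z2) = 0 - j6782 Ω = 6782∠-90.0° Ω.
Step 5 — Source phasor: V = 96.4∠-98.1° V = -13.58 - j95.44 V.
Step 6 — Ohm's law: I = V / Z_total = (-13.58 - j95.44) / (0 - j6782) = 0.01407 - j0.002003 A.
Step 7 — Convert to polar: |I| = 0.01421 A, ∠I = -8.1°.

I = 0.01421∠-8.1° A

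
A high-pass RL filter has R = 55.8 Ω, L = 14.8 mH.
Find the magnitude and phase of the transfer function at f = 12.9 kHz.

Step 1 — Angular frequency: ω = 2π·1.29e+04 = 8.105e+04 rad/s.
Step 2 — Transfer function: H(jω) = jωL/(R + jωL).
Step 3 — Numerator jωL = j·1200; denominator R + jωL = 55.8 + j1200.
Step 4 — H = 0.9978 + j0.04642.
Step 5 — Magnitude: |H| = 0.9989 (-0.0 dB); phase: φ = 2.7°.

|H| = 0.9989 (-0.0 dB), φ = 2.7°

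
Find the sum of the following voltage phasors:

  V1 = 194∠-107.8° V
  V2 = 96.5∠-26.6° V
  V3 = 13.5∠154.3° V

Step 1 — Convert each phasor to rectangular form:
  V1 = 194·(cos(-107.8°) + j·sin(-107.8°)) = -59.3 - j184.7 V
  V2 = 96.5·(cos(-26.6°) + j·sin(-26.6°)) = 86.29 - j43.21 V
  V3 = 13.5·(cos(154.3°) + j·sin(154.3°)) = -12.16 + j5.854 V
Step 2 — Sum components: V_total = 14.82 - j222.1 V.
Step 3 — Convert to polar: |V_total| = 222.6 V, ∠V_total = -86.2°.

V_total = 222.6∠-86.2° V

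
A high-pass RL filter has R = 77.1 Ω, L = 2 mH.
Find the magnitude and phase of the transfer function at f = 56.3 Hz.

Step 1 — Angular frequency: ω = 2π·56.3 = 353.7 rad/s.
Step 2 — Transfer function: H(jω) = jωL/(R + jωL).
Step 3 — Numerator jωL = j·0.7075; denominator R + jωL = 77.1 + j0.7075.
Step 4 — H = 8.42e-05 + j0.009175.
Step 5 — Magnitude: |H| = 0.009176 (-40.7 dB); phase: φ = 89.5°.

|H| = 0.009176 (-40.7 dB), φ = 89.5°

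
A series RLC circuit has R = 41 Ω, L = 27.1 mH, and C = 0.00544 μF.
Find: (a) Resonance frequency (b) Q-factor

Step 1 — Resonance condition Im(Z)=0 gives ω₀ = 1/√(LC).
Step 2 — ω₀ = 1/√(0.0271·5.44e-09) = 8.236e+04 rad/s.
Step 3 — f₀ = ω₀/(2π) = 1.311e+04 Hz.
Step 4 — Series Q: Q = ω₀L/R = 8.236e+04·0.0271/41 = 54.44.

(a) f₀ = 1.311e+04 Hz  (b) Q = 54.44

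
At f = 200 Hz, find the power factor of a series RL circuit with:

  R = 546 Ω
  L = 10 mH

Step 1 — Angular frequency: ω = 2π·f = 2π·200 = 1257 rad/s.
Step 2 — Component impedances:
  R: Z = R = 546 Ω
  L: Z = jωL = j·1257·0.01 = 0 + j12.57 Ω
Step 3 — Series combination: Z_total = R + L = 546 + j12.57 Ω = 546.1∠1.3° Ω.
Step 4 — Power factor: PF = cos(φ) = Re(Z)/|Z| = 546/546.14 = 0.9997.
Step 5 — Type: Im(Z) = 12.57 ⇒ lagging (phase φ = 1.3°).

PF = 0.9997 (lagging, φ = 1.3°)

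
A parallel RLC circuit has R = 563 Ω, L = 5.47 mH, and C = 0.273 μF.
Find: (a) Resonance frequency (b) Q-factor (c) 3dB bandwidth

Step 1 — Resonance: ω₀ = 1/√(LC) = 1/√(0.00547·2.73e-07) = 2.588e+04 rad/s.
Step 2 — f₀ = ω₀/(2π) = 4119 Hz.
Step 3 — Parallel Q: Q = R/(ω₀L) = 563/(2.588e+04·0.00547) = 3.977.
Step 4 — Bandwidth: Δω = ω₀/Q = 6506 rad/s; BW = Δω/(2π) = 1035 Hz.

(a) f₀ = 4119 Hz  (b) Q = 3.977  (c) BW = 1035 Hz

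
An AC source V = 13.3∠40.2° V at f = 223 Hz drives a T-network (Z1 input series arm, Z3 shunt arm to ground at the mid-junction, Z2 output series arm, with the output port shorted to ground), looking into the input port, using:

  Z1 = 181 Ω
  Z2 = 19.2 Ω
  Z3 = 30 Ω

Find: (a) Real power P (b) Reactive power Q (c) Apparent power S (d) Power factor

Step 1 — Angular frequency: ω = 2π·f = 2π·223 = 1401 rad/s.
Step 2 — Component impedances:
  Z1: Z = R = 181 Ω
  Z2: Z = R = 19.2 Ω
  Z3: Z = R = 30 Ω
Step 3 — With the output port shorted to ground, the output series arm Z2 runs from the junction to ground; the shunt arm Z3 also runs from the junction to ground. They appear in parallel: Z3 || Z2 = 11.71 Ω.
Step 4 — Series with input arm Z1: Z_in = Z1 + (Z3 || Z2) = 192.7 Ω = 192.7∠0.0° Ω.
Step 5 — Source phasor: V = 13.3∠40.2° V = 10.16 + j8.585 V.
Step 6 — Current: I = V / Z = 0.05271 + j0.04455 A = 0.06902∠40.2° A.
Step 7 — Complex power: S = V·I* = 0.9179 VA.
Step 8 — Real power: P = Re(S) = 0.9179 W.
Step 9 — Reactive power: Q = Im(S) = 0 VAR.
Step 10 — Apparent power: |S| = 0.9179 VA.
Step 11 — Power factor: PF = P/|S| = 1 (unity).

(a) P = 0.9179 W  (b) Q = 0 VAR  (c) S = 0.9179 VA  (d) PF = 1 (unity)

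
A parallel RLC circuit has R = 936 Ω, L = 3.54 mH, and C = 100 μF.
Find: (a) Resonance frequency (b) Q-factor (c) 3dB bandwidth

Step 1 — Resonance: ω₀ = 1/√(LC) = 1/√(0.00354·0.0001) = 1681 rad/s.
Step 2 — f₀ = ω₀/(2π) = 267.5 Hz.
Step 3 — Parallel Q: Q = R/(ω₀L) = 936/(1681·0.00354) = 157.3.
Step 4 — Bandwidth: Δω = ω₀/Q = 10.68 rad/s; BW = Δω/(2π) = 1.7 Hz.

(a) f₀ = 267.5 Hz  (b) Q = 157.3  (c) BW = 1.7 Hz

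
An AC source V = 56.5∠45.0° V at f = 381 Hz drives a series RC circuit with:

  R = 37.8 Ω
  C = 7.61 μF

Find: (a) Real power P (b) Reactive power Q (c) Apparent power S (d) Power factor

Step 1 — Angular frequency: ω = 2π·f = 2π·381 = 2394 rad/s.
Step 2 — Component impedances:
  R: Z = R = 37.8 Ω
  C: Z = 1/(jωC) = -j/(ω·C) = 0 - j54.89 Ω
Step 3 — Series combination: Z_total = R + C = 37.8 - j54.89 Ω = 66.65∠-55.4° Ω.
Step 4 — Source phasor: V = 56.5∠45.0° V = 39.95 + j39.95 V.
Step 5 — Current: I = V / Z = -0.1537 + j0.8337 A = 0.8477∠100.4° A.
Step 6 — Complex power: S = V·I* = 27.17 - j39.45 VA.
Step 7 — Real power: P = Re(S) = 27.17 W.
Step 8 — Reactive power: Q = Im(S) = -39.45 VAR.
Step 9 — Apparent power: |S| = 47.9 VA.
Step 10 — Power factor: PF = P/|S| = 0.5672 (leading).

(a) P = 27.17 W  (b) Q = -39.45 VAR  (c) S = 47.9 VA  (d) PF = 0.5672 (leading)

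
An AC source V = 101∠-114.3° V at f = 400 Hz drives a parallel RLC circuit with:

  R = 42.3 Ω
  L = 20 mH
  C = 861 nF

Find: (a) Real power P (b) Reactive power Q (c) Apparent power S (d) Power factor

Step 1 — Angular frequency: ω = 2π·f = 2π·400 = 2513 rad/s.
Step 2 — Component impedances:
  R: Z = R = 42.3 Ω
  L: Z = jωL = j·2513·0.02 = 0 + j50.27 Ω
  C: Z = 1/(jωC) = -j/(ω·C) = 0 - j462.1 Ω
Step 3 — Parallel combination: 1/Z_total = 1/R + 1/L + 1/C; Z_total = 27.07 + j20.3 Ω = 33.84∠36.9° Ω.
Step 4 — Source phasor: V = 101∠-114.3° V = -41.56 - j92.05 V.
Step 5 — Current: I = V / Z = -2.615 - j1.439 A = 2.985∠-151.2° A.
Step 6 — Complex power: S = V·I* = 241.2 + j180.9 VA.
Step 7 — Real power: P = Re(S) = 241.2 W.
Step 8 — Reactive power: Q = Im(S) = 180.9 VAR.
Step 9 — Apparent power: |S| = 301.4 VA.
Step 10 — Power factor: PF = P/|S| = 0.8 (lagging).

(a) P = 241.2 W  (b) Q = 180.9 VAR  (c) S = 301.4 VA  (d) PF = 0.8 (lagging)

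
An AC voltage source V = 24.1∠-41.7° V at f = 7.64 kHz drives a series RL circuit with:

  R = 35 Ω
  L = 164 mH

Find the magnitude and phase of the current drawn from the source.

Step 1 — Angular frequency: ω = 2π·f = 2π·7640 = 4.8e+04 rad/s.
Step 2 — Component impedances:
  R: Z = R = 35 Ω
  L: Z = jωL = j·4.8e+04·0.164 = 0 + j7873 Ω
Step 3 — Series combination: Z_total = R + L = 35 + j7873 Ω = 7873∠89.7° Ω.
Step 4 — Source phasor: V = 24.1∠-41.7° V = 17.99 - j16.03 V.
Step 5 — Ohm's law: I = V / Z_total = (17.99 - j16.03) / (35 + j7873) = -0.002026 - j0.002295 A.
Step 6 — Convert to polar: |I| = 0.003061 A, ∠I = -131.4°.

I = 0.003061∠-131.4° A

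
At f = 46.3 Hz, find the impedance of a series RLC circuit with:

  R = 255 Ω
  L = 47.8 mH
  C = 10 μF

Step 1 — Angular frequency: ω = 2π·f = 2π·46.3 = 290.9 rad/s.
Step 2 — Component impedances:
  R: Z = R = 255 Ω
  L: Z = jωL = j·290.9·0.0478 = 0 + j13.91 Ω
  C: Z = 1/(jωC) = -j/(ω·C) = 0 - j343.7 Ω
Step 3 — Series combination: Z_total = R + L + C = 255 - j329.8 Ω = 416.9∠-52.3° Ω.

Z = 255 - j329.8 Ω = 416.9∠-52.3° Ω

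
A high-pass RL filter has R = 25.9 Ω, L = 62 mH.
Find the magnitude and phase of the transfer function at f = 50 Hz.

Step 1 — Angular frequency: ω = 2π·50 = 314.2 rad/s.
Step 2 — Transfer function: H(jω) = jωL/(R + jωL).
Step 3 — Numerator jωL = j·19.48; denominator R + jωL = 25.9 + j19.48.
Step 4 — H = 0.3613 + j0.4804.
Step 5 — Magnitude: |H| = 0.601 (-4.4 dB); phase: φ = 53.1°.

|H| = 0.601 (-4.4 dB), φ = 53.1°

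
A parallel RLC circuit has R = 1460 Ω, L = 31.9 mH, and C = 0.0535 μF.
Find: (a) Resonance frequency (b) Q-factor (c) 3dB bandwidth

Step 1 — Resonance: ω₀ = 1/√(LC) = 1/√(0.0319·5.35e-08) = 2.421e+04 rad/s.
Step 2 — f₀ = ω₀/(2π) = 3853 Hz.
Step 3 — Parallel Q: Q = R/(ω₀L) = 1460/(2.421e+04·0.0319) = 1.891.
Step 4 — Bandwidth: Δω = ω₀/Q = 1.28e+04 rad/s; BW = Δω/(2π) = 2038 Hz.

(a) f₀ = 3853 Hz  (b) Q = 1.891  (c) BW = 2038 Hz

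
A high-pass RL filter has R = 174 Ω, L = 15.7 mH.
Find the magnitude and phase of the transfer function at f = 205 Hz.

Step 1 — Angular frequency: ω = 2π·205 = 1288 rad/s.
Step 2 — Transfer function: H(jω) = jωL/(R + jωL).
Step 3 — Numerator jωL = j·20.22; denominator R + jωL = 174 + j20.22.
Step 4 — H = 0.01333 + j0.1147.
Step 5 — Magnitude: |H| = 0.1154 (-18.8 dB); phase: φ = 83.4°.

|H| = 0.1154 (-18.8 dB), φ = 83.4°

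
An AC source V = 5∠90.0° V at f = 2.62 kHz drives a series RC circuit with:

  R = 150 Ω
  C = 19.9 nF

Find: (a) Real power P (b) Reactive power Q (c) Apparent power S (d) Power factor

Step 1 — Angular frequency: ω = 2π·f = 2π·2620 = 1.646e+04 rad/s.
Step 2 — Component impedances:
  R: Z = R = 150 Ω
  C: Z = 1/(jωC) = -j/(ω·C) = 0 - j3053 Ω
Step 3 — Series combination: Z_total = R + C = 150 - j3053 Ω = 3056∠-87.2° Ω.
Step 4 — Source phasor: V = 5∠90.0° V = 0 + j5 V.
Step 5 — Current: I = V / Z = -0.001634 + j8.029e-05 A = 0.001636∠177.2° A.
Step 6 — Complex power: S = V·I* = 0.0004015 - j0.00817 VA.
Step 7 — Real power: P = Re(S) = 0.0004015 W.
Step 8 — Reactive power: Q = Im(S) = -0.00817 VAR.
Step 9 — Apparent power: |S| = 0.00818 VA.
Step 10 — Power factor: PF = P/|S| = 0.04908 (leading).

(a) P = 0.0004015 W  (b) Q = -0.00817 VAR  (c) S = 0.00818 VA  (d) PF = 0.04908 (leading)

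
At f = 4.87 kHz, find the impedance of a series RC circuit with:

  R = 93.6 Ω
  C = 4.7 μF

Step 1 — Angular frequency: ω = 2π·f = 2π·4870 = 3.06e+04 rad/s.
Step 2 — Component impedances:
  R: Z = R = 93.6 Ω
  C: Z = 1/(jωC) = -j/(ω·C) = 0 - j6.953 Ω
Step 3 — Series combination: Z_total = R + C = 93.6 - j6.953 Ω = 93.86∠-4.2° Ω.

Z = 93.6 - j6.953 Ω = 93.86∠-4.2° Ω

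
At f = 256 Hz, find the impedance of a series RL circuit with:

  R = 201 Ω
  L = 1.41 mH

Step 1 — Angular frequency: ω = 2π·f = 2π·256 = 1608 rad/s.
Step 2 — Component impedances:
  R: Z = R = 201 Ω
  L: Z = jωL = j·1608·0.00141 = 0 + j2.268 Ω
Step 3 — Series combination: Z_total = R + L = 201 + j2.268 Ω = 201∠0.6° Ω.

Z = 201 + j2.268 Ω = 201∠0.6° Ω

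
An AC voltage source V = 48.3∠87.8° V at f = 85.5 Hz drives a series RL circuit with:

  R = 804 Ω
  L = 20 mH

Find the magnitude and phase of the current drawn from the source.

Step 1 — Angular frequency: ω = 2π·f = 2π·85.5 = 537.2 rad/s.
Step 2 — Component impedances:
  R: Z = R = 804 Ω
  L: Z = jωL = j·537.2·0.02 = 0 + j10.74 Ω
Step 3 — Series combination: Z_total = R + L = 804 + j10.74 Ω = 804.1∠0.8° Ω.
Step 4 — Source phasor: V = 48.3∠87.8° V = 1.854 + j48.26 V.
Step 5 — Ohm's law: I = V / Z_total = (1.854 + j48.26) / (804 + j10.74) = 0.003108 + j0.05999 A.
Step 6 — Convert to polar: |I| = 0.06007 A, ∠I = 87.0°.

I = 0.06007∠87.0° A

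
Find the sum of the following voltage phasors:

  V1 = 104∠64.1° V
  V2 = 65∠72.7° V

Step 1 — Convert each phasor to rectangular form:
  V1 = 104·(cos(64.1°) + j·sin(64.1°)) = 45.43 + j93.55 V
  V2 = 65·(cos(72.7°) + j·sin(72.7°)) = 19.33 + j62.06 V
Step 2 — Sum components: V_total = 64.76 + j155.6 V.
Step 3 — Convert to polar: |V_total| = 168.5 V, ∠V_total = 67.4°.

V_total = 168.5∠67.4° V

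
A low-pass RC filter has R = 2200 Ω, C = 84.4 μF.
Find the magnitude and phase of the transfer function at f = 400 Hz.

Step 1 — Angular frequency: ω = 2π·400 = 2513 rad/s.
Step 2 — Transfer function: H(jω) = 1/(1 + jωRC).
Step 3 — Denominator: 1 + jωRC = 1 + j·2513·2200·8.44e-05 = 1 + j466.7.
Step 4 — H = 4.592e-06 - j0.002143.
Step 5 — Magnitude: |H| = 0.002143 (-53.4 dB); phase: φ = -89.9°.

|H| = 0.002143 (-53.4 dB), φ = -89.9°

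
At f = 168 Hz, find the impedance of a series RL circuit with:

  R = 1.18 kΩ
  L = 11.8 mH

Step 1 — Angular frequency: ω = 2π·f = 2π·168 = 1056 rad/s.
Step 2 — Component impedances:
  R: Z = R = 1180 Ω
  L: Z = jωL = j·1056·0.0118 = 0 + j12.46 Ω
Step 3 — Series combination: Z_total = R + L = 1180 + j12.46 Ω = 1180∠0.6° Ω.

Z = 1180 + j12.46 Ω = 1180∠0.6° Ω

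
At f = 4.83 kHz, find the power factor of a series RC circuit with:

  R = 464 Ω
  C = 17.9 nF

Step 1 — Angular frequency: ω = 2π·f = 2π·4830 = 3.035e+04 rad/s.
Step 2 — Component impedances:
  R: Z = R = 464 Ω
  C: Z = 1/(jωC) = -j/(ω·C) = 0 - j1841 Ω
Step 3 — Series combination: Z_total = R + C = 464 - j1841 Ω = 1898∠-75.9° Ω.
Step 4 — Power factor: PF = cos(φ) = Re(Z)/|Z| = 464/1898.4 = 0.2444.
Step 5 — Type: Im(Z) = -1841 ⇒ leading (phase φ = -75.9°).

PF = 0.2444 (leading, φ = -75.9°)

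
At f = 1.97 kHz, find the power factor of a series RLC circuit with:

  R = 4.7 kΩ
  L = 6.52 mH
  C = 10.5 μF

Step 1 — Angular frequency: ω = 2π·f = 2π·1970 = 1.238e+04 rad/s.
Step 2 — Component impedances:
  R: Z = R = 4700 Ω
  L: Z = jωL = j·1.238e+04·0.00652 = 0 + j80.7 Ω
  C: Z = 1/(jωC) = -j/(ω·C) = 0 - j7.694 Ω
Step 3 — Series combination: Z_total = R + L + C = 4700 + j73.01 Ω = 4701∠0.9° Ω.
Step 4 — Power factor: PF = cos(φ) = Re(Z)/|Z| = 4700/4700.6 = 0.9999.
Step 5 — Type: Im(Z) = 73.01 ⇒ lagging (phase φ = 0.9°).

PF = 0.9999 (lagging, φ = 0.9°)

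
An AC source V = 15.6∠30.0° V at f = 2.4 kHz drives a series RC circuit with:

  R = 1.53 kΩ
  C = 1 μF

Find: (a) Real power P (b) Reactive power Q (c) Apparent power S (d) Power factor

Step 1 — Angular frequency: ω = 2π·f = 2π·2400 = 1.508e+04 rad/s.
Step 2 — Component impedances:
  R: Z = R = 1530 Ω
  C: Z = 1/(jωC) = -j/(ω·C) = 0 - j66.31 Ω
Step 3 — Series combination: Z_total = R + C = 1530 - j66.31 Ω = 1531∠-2.5° Ω.
Step 4 — Source phasor: V = 15.6∠30.0° V = 13.51 + j7.8 V.
Step 5 — Current: I = V / Z = 0.008593 + j0.00547 A = 0.01019∠32.5° A.
Step 6 — Complex power: S = V·I* = 0.1588 - j0.006881 VA.
Step 7 — Real power: P = Re(S) = 0.1588 W.
Step 8 — Reactive power: Q = Im(S) = -0.006881 VAR.
Step 9 — Apparent power: |S| = 0.1589 VA.
Step 10 — Power factor: PF = P/|S| = 0.9991 (leading).

(a) P = 0.1588 W  (b) Q = -0.006881 VAR  (c) S = 0.1589 VA  (d) PF = 0.9991 (leading)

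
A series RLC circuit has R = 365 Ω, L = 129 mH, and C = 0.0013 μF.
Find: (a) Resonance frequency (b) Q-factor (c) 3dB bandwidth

Step 1 — Resonance condition Im(Z)=0 gives ω₀ = 1/√(LC).
Step 2 — ω₀ = 1/√(0.129·1.3e-09) = 7.722e+04 rad/s.
Step 3 — f₀ = ω₀/(2π) = 1.229e+04 Hz.
Step 4 — Series Q: Q = ω₀L/R = 7.722e+04·0.129/365 = 27.29.
Step 5 — 3dB bandwidth: Δω = ω₀/Q = 2829 rad/s; BW = Δω/(2π) = 450.3 Hz.

(a) f₀ = 1.229e+04 Hz  (b) Q = 27.29  (c) BW = 450.3 Hz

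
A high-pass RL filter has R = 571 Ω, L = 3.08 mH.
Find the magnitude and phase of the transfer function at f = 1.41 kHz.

Step 1 — Angular frequency: ω = 2π·1410 = 8859 rad/s.
Step 2 — Transfer function: H(jω) = jωL/(R + jωL).
Step 3 — Numerator jωL = j·27.29; denominator R + jωL = 571 + j27.29.
Step 4 — H = 0.002278 + j0.04768.
Step 5 — Magnitude: |H| = 0.04773 (-26.4 dB); phase: φ = 87.3°.

|H| = 0.04773 (-26.4 dB), φ = 87.3°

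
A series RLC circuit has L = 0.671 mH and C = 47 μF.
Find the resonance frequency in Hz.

Step 1 — Resonance condition Im(Z)=0 gives ω₀ = 1/√(LC).
Step 2 — ω₀ = 1/√(0.000671·4.7e-05) = 5631 rad/s.
Step 3 — f₀ = ω₀/(2π) = 896.2 Hz.

f₀ = 896.2 Hz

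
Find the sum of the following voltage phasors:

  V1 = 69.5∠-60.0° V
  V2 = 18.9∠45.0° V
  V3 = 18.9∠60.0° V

Step 1 — Convert each phasor to rectangular form:
  V1 = 69.5·(cos(-60.0°) + j·sin(-60.0°)) = 34.75 - j60.19 V
  V2 = 18.9·(cos(45.0°) + j·sin(45.0°)) = 13.36 + j13.36 V
  V3 = 18.9·(cos(60.0°) + j·sin(60.0°)) = 9.45 + j16.37 V
Step 2 — Sum components: V_total = 57.56 - j30.46 V.
Step 3 — Convert to polar: |V_total| = 65.12 V, ∠V_total = -27.9°.

V_total = 65.12∠-27.9° V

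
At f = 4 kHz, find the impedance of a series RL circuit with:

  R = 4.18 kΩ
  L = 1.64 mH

Step 1 — Angular frequency: ω = 2π·f = 2π·4000 = 2.513e+04 rad/s.
Step 2 — Component impedances:
  R: Z = R = 4180 Ω
  L: Z = jωL = j·2.513e+04·0.00164 = 0 + j41.22 Ω
Step 3 — Series combination: Z_total = R + L = 4180 + j41.22 Ω = 4180∠0.6° Ω.

Z = 4180 + j41.22 Ω = 4180∠0.6° Ω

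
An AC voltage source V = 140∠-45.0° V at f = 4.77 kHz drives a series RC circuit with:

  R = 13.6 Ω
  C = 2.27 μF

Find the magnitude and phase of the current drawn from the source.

Step 1 — Angular frequency: ω = 2π·f = 2π·4770 = 2.997e+04 rad/s.
Step 2 — Component impedances:
  R: Z = R = 13.6 Ω
  C: Z = 1/(jωC) = -j/(ω·C) = 0 - j14.7 Ω
Step 3 — Series combination: Z_total = R + C = 13.6 - j14.7 Ω = 20.03∠-47.2° Ω.
Step 4 — Source phasor: V = 140∠-45.0° V = 98.99 - j98.99 V.
Step 5 — Ohm's law: I = V / Z_total = (98.99 - j98.99) / (13.6 - j14.7) = 6.986 + j0.2712 A.
Step 6 — Convert to polar: |I| = 6.991 A, ∠I = 2.2°.

I = 6.991∠2.2° A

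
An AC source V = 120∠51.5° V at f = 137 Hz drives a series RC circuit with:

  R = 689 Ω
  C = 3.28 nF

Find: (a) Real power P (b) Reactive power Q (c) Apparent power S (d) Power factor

Step 1 — Angular frequency: ω = 2π·f = 2π·137 = 860.8 rad/s.
Step 2 — Component impedances:
  R: Z = R = 689 Ω
  C: Z = 1/(jωC) = -j/(ω·C) = 0 - j3.542e+05 Ω
Step 3 — Series combination: Z_total = R + C = 689 - j3.542e+05 Ω = 3.542e+05∠-89.9° Ω.
Step 4 — Source phasor: V = 120∠51.5° V = 74.7 + j93.91 V.
Step 5 — Current: I = V / Z = -0.0002647 + j0.0002114 A = 0.0003388∠141.4° A.
Step 6 — Complex power: S = V·I* = 7.909e-05 - j0.04066 VA.
Step 7 — Real power: P = Re(S) = 7.909e-05 W.
Step 8 — Reactive power: Q = Im(S) = -0.04066 VAR.
Step 9 — Apparent power: |S| = 0.04066 VA.
Step 10 — Power factor: PF = P/|S| = 0.001945 (leading).

(a) P = 7.909e-05 W  (b) Q = -0.04066 VAR  (c) S = 0.04066 VA  (d) PF = 0.001945 (leading)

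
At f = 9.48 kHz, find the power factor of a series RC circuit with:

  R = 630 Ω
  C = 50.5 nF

Step 1 — Angular frequency: ω = 2π·f = 2π·9480 = 5.956e+04 rad/s.
Step 2 — Component impedances:
  R: Z = R = 630 Ω
  C: Z = 1/(jωC) = -j/(ω·C) = 0 - j332.4 Ω
Step 3 — Series combination: Z_total = R + C = 630 - j332.4 Ω = 712.3∠-27.8° Ω.
Step 4 — Power factor: PF = cos(φ) = Re(Z)/|Z| = 630/712.33 = 0.8844.
Step 5 — Type: Im(Z) = -332.4 ⇒ leading (phase φ = -27.8°).

PF = 0.8844 (leading, φ = -27.8°)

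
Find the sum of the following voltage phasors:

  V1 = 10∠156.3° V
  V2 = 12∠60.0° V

Step 1 — Convert each phasor to rectangular form:
  V1 = 10·(cos(156.3°) + j·sin(156.3°)) = -9.157 + j4.019 V
  V2 = 12·(cos(60.0°) + j·sin(60.0°)) = 6 + j10.39 V
Step 2 — Sum components: V_total = -3.157 + j14.41 V.
Step 3 — Convert to polar: |V_total| = 14.75 V, ∠V_total = 102.4°.

V_total = 14.75∠102.4° V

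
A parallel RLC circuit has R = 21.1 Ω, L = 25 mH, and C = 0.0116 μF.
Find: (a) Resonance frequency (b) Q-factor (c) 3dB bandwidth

Step 1 — Resonance: ω₀ = 1/√(LC) = 1/√(0.025·1.16e-08) = 5.872e+04 rad/s.
Step 2 — f₀ = ω₀/(2π) = 9346 Hz.
Step 3 — Parallel Q: Q = R/(ω₀L) = 21.1/(5.872e+04·0.025) = 0.01437.
Step 4 — Bandwidth: Δω = ω₀/Q = 4.086e+06 rad/s; BW = Δω/(2π) = 6.502e+05 Hz.

(a) f₀ = 9346 Hz  (b) Q = 0.01437  (c) BW = 6.502e+05 Hz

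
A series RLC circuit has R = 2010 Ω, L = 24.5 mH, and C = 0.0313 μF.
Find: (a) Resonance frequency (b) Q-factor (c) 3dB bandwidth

Step 1 — Resonance condition Im(Z)=0 gives ω₀ = 1/√(LC).
Step 2 — ω₀ = 1/√(0.0245·3.13e-08) = 3.611e+04 rad/s.
Step 3 — f₀ = ω₀/(2π) = 5747 Hz.
Step 4 — Series Q: Q = ω₀L/R = 3.611e+04·0.0245/2010 = 0.4402.
Step 5 — 3dB bandwidth: Δω = ω₀/Q = 8.204e+04 rad/s; BW = Δω/(2π) = 1.306e+04 Hz.

(a) f₀ = 5747 Hz  (b) Q = 0.4402  (c) BW = 1.306e+04 Hz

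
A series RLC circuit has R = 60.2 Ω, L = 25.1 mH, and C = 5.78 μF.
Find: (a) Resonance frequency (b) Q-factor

Step 1 — Resonance condition Im(Z)=0 gives ω₀ = 1/√(LC).
Step 2 — ω₀ = 1/√(0.0251·5.78e-06) = 2625 rad/s.
Step 3 — f₀ = ω₀/(2π) = 417.8 Hz.
Step 4 — Series Q: Q = ω₀L/R = 2625·0.0251/60.2 = 1.095.

(a) f₀ = 417.8 Hz  (b) Q = 1.095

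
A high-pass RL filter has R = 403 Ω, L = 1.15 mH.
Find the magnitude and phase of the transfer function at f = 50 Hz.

Step 1 — Angular frequency: ω = 2π·50 = 314.2 rad/s.
Step 2 — Transfer function: H(jω) = jωL/(R + jωL).
Step 3 — Numerator jωL = j·0.3613; denominator R + jωL = 403 + j0.3613.
Step 4 — H = 8.037e-07 + j0.0008965.
Step 5 — Magnitude: |H| = 0.0008965 (-60.9 dB); phase: φ = 89.9°.

|H| = 0.0008965 (-60.9 dB), φ = 89.9°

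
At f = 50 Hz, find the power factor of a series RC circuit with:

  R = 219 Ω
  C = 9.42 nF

Step 1 — Angular frequency: ω = 2π·f = 2π·50 = 314.2 rad/s.
Step 2 — Component impedances:
  R: Z = R = 219 Ω
  C: Z = 1/(jωC) = -j/(ω·C) = 0 - j3.379e+05 Ω
Step 3 — Series combination: Z_total = R + C = 219 - j3.379e+05 Ω = 3.379e+05∠-90.0° Ω.
Step 4 — Power factor: PF = cos(φ) = Re(Z)/|Z| = 219/3.379e+05 = 0.0006481.
Step 5 — Type: Im(Z) = -3.379e+05 ⇒ leading (phase φ = -90.0°).

PF = 0.0006481 (leading, φ = -90.0°)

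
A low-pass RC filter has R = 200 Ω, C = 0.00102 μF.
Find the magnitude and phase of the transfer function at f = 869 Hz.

Step 1 — Angular frequency: ω = 2π·869 = 5460 rad/s.
Step 2 — Transfer function: H(jω) = 1/(1 + jωRC).
Step 3 — Denominator: 1 + jωRC = 1 + j·5460·200·1.02e-09 = 1 + j0.001114.
Step 4 — H = 1 - j0.001114.
Step 5 — Magnitude: |H| = 1 (-0.0 dB); phase: φ = -0.1°.

|H| = 1 (-0.0 dB), φ = -0.1°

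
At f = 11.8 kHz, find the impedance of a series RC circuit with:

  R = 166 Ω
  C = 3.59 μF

Step 1 — Angular frequency: ω = 2π·f = 2π·1.18e+04 = 7.414e+04 rad/s.
Step 2 — Component impedances:
  R: Z = R = 166 Ω
  C: Z = 1/(jωC) = -j/(ω·C) = 0 - j3.757 Ω
Step 3 — Series combination: Z_total = R + C = 166 - j3.757 Ω = 166∠-1.3° Ω.

Z = 166 - j3.757 Ω = 166∠-1.3° Ω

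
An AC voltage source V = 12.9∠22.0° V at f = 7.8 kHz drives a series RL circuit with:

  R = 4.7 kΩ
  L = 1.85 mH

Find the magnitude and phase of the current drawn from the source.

Step 1 — Angular frequency: ω = 2π·f = 2π·7800 = 4.901e+04 rad/s.
Step 2 — Component impedances:
  R: Z = R = 4700 Ω
  L: Z = jωL = j·4.901e+04·0.00185 = 0 + j90.67 Ω
Step 3 — Series combination: Z_total = R + L = 4700 + j90.67 Ω = 4701∠1.1° Ω.
Step 4 — Source phasor: V = 12.9∠22.0° V = 11.96 + j4.832 V.
Step 5 — Ohm's law: I = V / Z_total = (11.96 + j4.832) / (4700 + j90.67) = 0.002564 + j0.0009787 A.
Step 6 — Convert to polar: |I| = 0.002744 A, ∠I = 20.9°.

I = 0.002744∠20.9° A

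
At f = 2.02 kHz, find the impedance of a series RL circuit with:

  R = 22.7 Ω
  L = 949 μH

Step 1 — Angular frequency: ω = 2π·f = 2π·2020 = 1.269e+04 rad/s.
Step 2 — Component impedances:
  R: Z = R = 22.7 Ω
  L: Z = jωL = j·1.269e+04·0.000949 = 0 + j12.04 Ω
Step 3 — Series combination: Z_total = R + L = 22.7 + j12.04 Ω = 25.7∠28.0° Ω.

Z = 22.7 + j12.04 Ω = 25.7∠28.0° Ω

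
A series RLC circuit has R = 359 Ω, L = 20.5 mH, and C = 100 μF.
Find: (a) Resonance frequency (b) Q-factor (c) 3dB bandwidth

Step 1 — Resonance: ω₀ = 1/√(LC) = 1/√(0.0205·0.0001) = 698.4 rad/s.
Step 2 — f₀ = ω₀/(2π) = 111.2 Hz.
Step 3 — Series Q: Q = ω₀L/R = 698.4·0.0205/359 = 0.03988.
Step 4 — Bandwidth: Δω = ω₀/Q = 1.751e+04 rad/s; BW = Δω/(2π) = 2787 Hz.

(a) f₀ = 111.2 Hz  (b) Q = 0.03988  (c) BW = 2787 Hz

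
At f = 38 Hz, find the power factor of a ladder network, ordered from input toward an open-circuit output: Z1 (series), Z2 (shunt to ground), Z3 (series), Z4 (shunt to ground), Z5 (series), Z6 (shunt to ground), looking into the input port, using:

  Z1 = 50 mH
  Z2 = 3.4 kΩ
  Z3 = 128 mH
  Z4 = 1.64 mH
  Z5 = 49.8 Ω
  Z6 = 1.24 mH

Step 1 — Angular frequency: ω = 2π·f = 2π·38 = 238.8 rad/s.
Step 2 — Component impedances:
  Z1: Z = jωL = j·238.8·0.05 = 0 + j11.94 Ω
  Z2: Z = R = 3400 Ω
  Z3: Z = jωL = j·238.8·0.128 = 0 + j30.56 Ω
  Z4: Z = jωL = j·238.8·0.00164 = 0 + j0.3916 Ω
  Z5: Z = R = 49.8 Ω
  Z6: Z = jωL = j·238.8·0.00124 = 0 + j0.2961 Ω
Step 3 — Ladder network (open output): work backward from the far end, alternating series and parallel combinations. Z_in = 0.2848 + j42.89 Ω = 42.89∠89.6° Ω.
Step 4 — Power factor: PF = cos(φ) = Re(Z)/|Z| = 0.28484/42.889 = 0.006641.
Step 5 — Type: Im(Z) = 42.89 ⇒ lagging (phase φ = 89.6°).

PF = 0.006641 (lagging, φ = 89.6°)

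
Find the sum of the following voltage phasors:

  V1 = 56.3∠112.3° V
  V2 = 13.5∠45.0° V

Step 1 — Convert each phasor to rectangular form:
  V1 = 56.3·(cos(112.3°) + j·sin(112.3°)) = -21.36 + j52.09 V
  V2 = 13.5·(cos(45.0°) + j·sin(45.0°)) = 9.546 + j9.546 V
Step 2 — Sum components: V_total = -11.82 + j61.64 V.
Step 3 — Convert to polar: |V_total| = 62.76 V, ∠V_total = 100.9°.

V_total = 62.76∠100.9° V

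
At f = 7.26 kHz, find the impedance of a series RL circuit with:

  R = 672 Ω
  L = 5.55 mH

Step 1 — Angular frequency: ω = 2π·f = 2π·7260 = 4.562e+04 rad/s.
Step 2 — Component impedances:
  R: Z = R = 672 Ω
  L: Z = jωL = j·4.562e+04·0.00555 = 0 + j253.2 Ω
Step 3 — Series combination: Z_total = R + L = 672 + j253.2 Ω = 718.1∠20.6° Ω.

Z = 672 + j253.2 Ω = 718.1∠20.6° Ω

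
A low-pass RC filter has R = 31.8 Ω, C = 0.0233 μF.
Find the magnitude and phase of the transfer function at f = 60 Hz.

Step 1 — Angular frequency: ω = 2π·60 = 377 rad/s.
Step 2 — Transfer function: H(jω) = 1/(1 + jωRC).
Step 3 — Denominator: 1 + jωRC = 1 + j·377·31.8·2.33e-08 = 1 + j0.0002793.
Step 4 — H = 1 - j0.0002793.
Step 5 — Magnitude: |H| = 1 (-0.0 dB); phase: φ = -0.0°.

|H| = 1 (-0.0 dB), φ = -0.0°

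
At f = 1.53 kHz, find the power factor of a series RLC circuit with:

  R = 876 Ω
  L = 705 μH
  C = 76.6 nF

Step 1 — Angular frequency: ω = 2π·f = 2π·1530 = 9613 rad/s.
Step 2 — Component impedances:
  R: Z = R = 876 Ω
  L: Z = jωL = j·9613·0.000705 = 0 + j6.777 Ω
  C: Z = 1/(jωC) = -j/(ω·C) = 0 - j1358 Ω
Step 3 — Series combination: Z_total = R + L + C = 876 - j1351 Ω = 1610∠-57.0° Ω.
Step 4 — Power factor: PF = cos(φ) = Re(Z)/|Z| = 876/1610.3 = 0.544.
Step 5 — Type: Im(Z) = -1351 ⇒ leading (phase φ = -57.0°).

PF = 0.544 (leading, φ = -57.0°)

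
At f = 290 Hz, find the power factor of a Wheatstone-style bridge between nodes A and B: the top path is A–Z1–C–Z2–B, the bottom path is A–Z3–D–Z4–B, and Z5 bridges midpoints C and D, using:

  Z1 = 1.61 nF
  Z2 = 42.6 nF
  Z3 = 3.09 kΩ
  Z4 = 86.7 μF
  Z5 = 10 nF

Step 1 — Angular frequency: ω = 2π·f = 2π·290 = 1822 rad/s.
Step 2 — Component impedances:
  Z1: Z = 1/(jωC) = -j/(ω·C) = 0 - j3.409e+05 Ω
  Z2: Z = 1/(jωC) = -j/(ω·C) = 0 - j1.288e+04 Ω
  Z3: Z = R = 3090 Ω
  Z4: Z = 1/(jωC) = -j/(ω·C) = 0 - j6.33 Ω
  Z5: Z = 1/(jωC) = -j/(ω·C) = 0 - j5.488e+04 Ω
Step 3 — Bridge requires nodal analysis (the Z5 bridge couples midpoints C and D, so the two paths cannot be reduced to a simple series/parallel combination). Setting node B to ground and injecting 1 A at node A, the 3-node admittance system at A, C, D solves to V_A = Z_AB = 3090 - j33.5 Ω = 3090∠-0.6° Ω.
Step 4 — Power factor: PF = cos(φ) = Re(Z)/|Z| = 3089.7/3089.9 = 0.9999.
Step 5 — Type: Im(Z) = -33.5 ⇒ leading (phase φ = -0.6°).

PF = 0.9999 (leading, φ = -0.6°)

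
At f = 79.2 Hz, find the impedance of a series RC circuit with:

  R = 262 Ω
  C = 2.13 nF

Step 1 — Angular frequency: ω = 2π·f = 2π·79.2 = 497.6 rad/s.
Step 2 — Component impedances:
  R: Z = R = 262 Ω
  C: Z = 1/(jωC) = -j/(ω·C) = 0 - j9.434e+05 Ω
Step 3 — Series combination: Z_total = R + C = 262 - j9.434e+05 Ω = 9.434e+05∠-90.0° Ω.

Z = 262 - j9.434e+05 Ω = 9.434e+05∠-90.0° Ω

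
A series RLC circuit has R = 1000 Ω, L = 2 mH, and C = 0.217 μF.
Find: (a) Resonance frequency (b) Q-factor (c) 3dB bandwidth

Step 1 — Resonance: ω₀ = 1/√(LC) = 1/√(0.002·2.17e-07) = 4.8e+04 rad/s.
Step 2 — f₀ = ω₀/(2π) = 7640 Hz.
Step 3 — Series Q: Q = ω₀L/R = 4.8e+04·0.002/1000 = 0.096.
Step 4 — Bandwidth: Δω = ω₀/Q = 5e+05 rad/s; BW = Δω/(2π) = 7.958e+04 Hz.

(a) f₀ = 7640 Hz  (b) Q = 0.096  (c) BW = 7.958e+04 Hz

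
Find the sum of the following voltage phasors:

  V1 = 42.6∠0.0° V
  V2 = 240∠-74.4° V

Step 1 — Convert each phasor to rectangular form:
  V1 = 42.6·(cos(0.0°) + j·sin(0.0°)) = 42.6 V
  V2 = 240·(cos(-74.4°) + j·sin(-74.4°)) = 64.54 - j231.2 V
Step 2 — Sum components: V_total = 107.1 - j231.2 V.
Step 3 — Convert to polar: |V_total| = 254.8 V, ∠V_total = -65.1°.

V_total = 254.8∠-65.1° V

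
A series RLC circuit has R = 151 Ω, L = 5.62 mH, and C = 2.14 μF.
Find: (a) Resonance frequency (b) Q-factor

Step 1 — Resonance condition Im(Z)=0 gives ω₀ = 1/√(LC).
Step 2 — ω₀ = 1/√(0.00562·2.14e-06) = 9119 rad/s.
Step 3 — f₀ = ω₀/(2π) = 1451 Hz.
Step 4 — Series Q: Q = ω₀L/R = 9119·0.00562/151 = 0.3394.

(a) f₀ = 1451 Hz  (b) Q = 0.3394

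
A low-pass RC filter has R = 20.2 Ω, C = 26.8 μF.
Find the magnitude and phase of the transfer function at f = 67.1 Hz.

Step 1 — Angular frequency: ω = 2π·67.1 = 421.6 rad/s.
Step 2 — Transfer function: H(jω) = 1/(1 + jωRC).
Step 3 — Denominator: 1 + jωRC = 1 + j·421.6·20.2·2.68e-05 = 1 + j0.2282.
Step 4 — H = 0.9505 - j0.2169.
Step 5 — Magnitude: |H| = 0.9749 (-0.2 dB); phase: φ = -12.9°.

|H| = 0.9749 (-0.2 dB), φ = -12.9°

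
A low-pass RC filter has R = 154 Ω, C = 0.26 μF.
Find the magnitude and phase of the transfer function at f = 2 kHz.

Step 1 — Angular frequency: ω = 2π·2000 = 1.257e+04 rad/s.
Step 2 — Transfer function: H(jω) = 1/(1 + jωRC).
Step 3 — Denominator: 1 + jωRC = 1 + j·1.257e+04·154·2.6e-07 = 1 + j0.5032.
Step 4 — H = 0.798 - j0.4015.
Step 5 — Magnitude: |H| = 0.8933 (-1.0 dB); phase: φ = -26.7°.

|H| = 0.8933 (-1.0 dB), φ = -26.7°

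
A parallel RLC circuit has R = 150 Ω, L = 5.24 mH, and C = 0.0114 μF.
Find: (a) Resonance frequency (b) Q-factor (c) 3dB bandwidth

Step 1 — Resonance: ω₀ = 1/√(LC) = 1/√(0.00524·1.14e-08) = 1.294e+05 rad/s.
Step 2 — f₀ = ω₀/(2π) = 2.059e+04 Hz.
Step 3 — Parallel Q: Q = R/(ω₀L) = 150/(1.294e+05·0.00524) = 0.2212.
Step 4 — Bandwidth: Δω = ω₀/Q = 5.848e+05 rad/s; BW = Δω/(2π) = 9.307e+04 Hz.

(a) f₀ = 2.059e+04 Hz  (b) Q = 0.2212  (c) BW = 9.307e+04 Hz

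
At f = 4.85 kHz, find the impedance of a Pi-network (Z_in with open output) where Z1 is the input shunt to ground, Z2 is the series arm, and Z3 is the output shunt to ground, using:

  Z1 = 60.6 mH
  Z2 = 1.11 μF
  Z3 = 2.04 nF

Step 1 — Angular frequency: ω = 2π·f = 2π·4850 = 3.047e+04 rad/s.
Step 2 — Component impedances:
  Z1: Z = jωL = j·3.047e+04·0.0606 = 0 + j1847 Ω
  Z2: Z = 1/(jωC) = -j/(ω·C) = 0 - j29.56 Ω
  Z3: Z = 1/(jωC) = -j/(ω·C) = 0 - j1.609e+04 Ω
Step 3 — With open output, the series arm Z2 and the output shunt Z3 appear in series to ground: Z2 + Z3 = 0 - j1.612e+04 Ω.
Step 4 — Parallel with input shunt Z1: Z_in = Z1 || (Z2 + Z3) = 0 + j2086 Ω = 2086∠90.0° Ω.

Z = 0 + j2086 Ω = 2086∠90.0° Ω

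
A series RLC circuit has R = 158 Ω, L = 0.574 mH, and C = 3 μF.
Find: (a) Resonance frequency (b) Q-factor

Step 1 — Resonance condition Im(Z)=0 gives ω₀ = 1/√(LC).
Step 2 — ω₀ = 1/√(0.000574·3e-06) = 2.41e+04 rad/s.
Step 3 — f₀ = ω₀/(2π) = 3835 Hz.
Step 4 — Series Q: Q = ω₀L/R = 2.41e+04·0.000574/158 = 0.08755.

(a) f₀ = 3835 Hz  (b) Q = 0.08755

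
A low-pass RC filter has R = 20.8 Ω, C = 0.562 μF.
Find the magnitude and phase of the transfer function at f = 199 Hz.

Step 1 — Angular frequency: ω = 2π·199 = 1250 rad/s.
Step 2 — Transfer function: H(jω) = 1/(1 + jωRC).
Step 3 — Denominator: 1 + jωRC = 1 + j·1250·20.8·5.62e-07 = 1 + j0.01462.
Step 4 — H = 0.9998 - j0.01461.
Step 5 — Magnitude: |H| = 0.9999 (-0.0 dB); phase: φ = -0.8°.

|H| = 0.9999 (-0.0 dB), φ = -0.8°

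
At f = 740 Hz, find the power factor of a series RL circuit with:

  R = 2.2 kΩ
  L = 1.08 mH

Step 1 — Angular frequency: ω = 2π·f = 2π·740 = 4650 rad/s.
Step 2 — Component impedances:
  R: Z = R = 2200 Ω
  L: Z = jωL = j·4650·0.00108 = 0 + j5.022 Ω
Step 3 — Series combination: Z_total = R + L = 2200 + j5.022 Ω = 2200∠0.1° Ω.
Step 4 — Power factor: PF = cos(φ) = Re(Z)/|Z| = 2200/2200 = 1.
Step 5 — Type: Im(Z) = 5.022 ⇒ lagging (phase φ = 0.1°).

PF = 1 (lagging, φ = 0.1°)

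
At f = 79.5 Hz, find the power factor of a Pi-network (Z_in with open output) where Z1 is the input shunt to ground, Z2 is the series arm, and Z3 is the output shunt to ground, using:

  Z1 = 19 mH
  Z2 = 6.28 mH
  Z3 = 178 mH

Step 1 — Angular frequency: ω = 2π·f = 2π·79.5 = 499.5 rad/s.
Step 2 — Component impedances:
  Z1: Z = jωL = j·499.5·0.019 = 0 + j9.491 Ω
  Z2: Z = jωL = j·499.5·0.00628 = 0 + j3.137 Ω
  Z3: Z = jωL = j·499.5·0.178 = 0 + j88.91 Ω
Step 3 — With open output, the series arm Z2 and the output shunt Z3 appear in series to ground: Z2 + Z3 = 0 + j92.05 Ω.
Step 4 — Parallel with input shunt Z1: Z_in = Z1 || (Z2 + Z3) = 0 + j8.604 Ω = 8.604∠90.0° Ω.
Step 5 — Power factor: PF = cos(φ) = Re(Z)/|Z| = -0/8.604 = -0.
Step 6 — Type: Im(Z) = 8.604 ⇒ lagging (phase φ = 90.0°).

PF = -0 (lagging, φ = 90.0°)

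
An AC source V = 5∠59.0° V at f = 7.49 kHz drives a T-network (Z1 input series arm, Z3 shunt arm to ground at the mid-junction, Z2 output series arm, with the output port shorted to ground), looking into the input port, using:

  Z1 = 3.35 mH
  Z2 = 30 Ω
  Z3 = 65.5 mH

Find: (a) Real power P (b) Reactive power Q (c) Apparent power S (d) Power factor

Step 1 — Angular frequency: ω = 2π·f = 2π·7490 = 4.706e+04 rad/s.
Step 2 — Component impedances:
  Z1: Z = jωL = j·4.706e+04·0.00335 = 0 + j157.7 Ω
  Z2: Z = R = 30 Ω
  Z3: Z = jωL = j·4.706e+04·0.0655 = 0 + j3082 Ω
Step 3 — With the output port shorted to ground, the output series arm Z2 runs from the junction to ground; the shunt arm Z3 also runs from the junction to ground. They appear in parallel: Z3 || Z2 = 30 + j0.2919 Ω.
Step 4 — Series with input arm Z1: Z_in = Z1 + (Z3 || Z2) = 30 + j157.9 Ω = 160.8∠79.2° Ω.
Step 5 — Source phasor: V = 5∠59.0° V = 2.575 + j4.286 V.
Step 6 — Current: I = V / Z = 0.02918 - j0.01076 A = 0.0311∠-20.2° A.
Step 7 — Complex power: S = V·I* = 0.02901 + j0.1528 VA.
Step 8 — Real power: P = Re(S) = 0.02901 W.
Step 9 — Reactive power: Q = Im(S) = 0.1528 VAR.
Step 10 — Apparent power: |S| = 0.1555 VA.
Step 11 — Power factor: PF = P/|S| = 0.1866 (lagging).

(a) P = 0.02901 W  (b) Q = 0.1528 VAR  (c) S = 0.1555 VA  (d) PF = 0.1866 (lagging)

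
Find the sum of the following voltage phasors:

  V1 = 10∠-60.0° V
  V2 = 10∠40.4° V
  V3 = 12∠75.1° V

Step 1 — Convert each phasor to rectangular form:
  V1 = 10·(cos(-60.0°) + j·sin(-60.0°)) = 5 - j8.66 V
  V2 = 10·(cos(40.4°) + j·sin(40.4°)) = 7.615 + j6.481 V
  V3 = 12·(cos(75.1°) + j·sin(75.1°)) = 3.086 + j11.6 V
Step 2 — Sum components: V_total = 15.7 + j9.417 V.
Step 3 — Convert to polar: |V_total| = 18.31 V, ∠V_total = 31.0°.

V_total = 18.31∠31.0° V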